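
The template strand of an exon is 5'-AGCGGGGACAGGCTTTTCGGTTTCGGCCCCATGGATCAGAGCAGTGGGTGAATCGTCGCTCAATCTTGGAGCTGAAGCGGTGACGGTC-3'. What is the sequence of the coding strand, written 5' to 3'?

5′-GACCGTCACCGCTTCAGCTCCAAGATTGAGCGACGATTCACCCACTGCTCTGATCCATGGGGCCGAAACCGAAAAGCCTGTCCCCGCT-3′

The coding strand is complementary and antiparallel to the template: take the complement (A↔T, G↔C) and reverse.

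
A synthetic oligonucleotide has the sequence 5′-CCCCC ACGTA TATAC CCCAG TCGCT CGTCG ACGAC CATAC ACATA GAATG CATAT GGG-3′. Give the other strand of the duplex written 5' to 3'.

5'-CCCATATGCATTCTATGTGTATGGTCGTCGACGAGCGACTGGGGTATATACGTGGGGG-3'

The complement of CCCCCACGTATATACCCCAGTCGCTCGTCGACGACCATACACATAGAATGCATATGGG is GGGGGTGCATATATGGGGTCAGCGAGCAGCTGCTGGTATGTGTATCTTACGTATACCC (A↔T, G↔C). DNA strands are antiparallel, so the complementary strand runs 3'→5'; reversing gives the 5'→3' form.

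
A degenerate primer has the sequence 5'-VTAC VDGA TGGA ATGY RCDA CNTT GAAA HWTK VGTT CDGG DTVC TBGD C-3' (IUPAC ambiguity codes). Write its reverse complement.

5'-GHCVAGBAHCCHGAACBMAWDTTTCAANGTHGYRCATTCCATCHBGTAB-3'

Standard pairs A↔T, G↔C; ambiguity codes pair R↔Y, K↔M, W↔W, B↔V, D↔H, N↔N. Complement (BATGBHCTACCTTACRYGHTGNAACTTTDWAMBCAAGHCCHABGAVCHG), then reverse for 5'→3'.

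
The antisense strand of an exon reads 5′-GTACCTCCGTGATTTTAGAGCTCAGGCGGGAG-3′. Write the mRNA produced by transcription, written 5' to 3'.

5'-CUCCCGCCUGAGCUCUAAAAUCACGGAGGUAC-3'

RNA polymerase reads the template 3'→5' and synthesizes mRNA 5'→3' by base-pairing (A→U, T→A, G↔C). The complement of the template is CATGGAGGCACTAAAATCTCGAGTCCGCCCTC; antiparallel, so 5'→3' the coding strand is CTCCCGCCTGAGCTCTAAAATCACGGAGGTAC. Replace T with U for the mRNA.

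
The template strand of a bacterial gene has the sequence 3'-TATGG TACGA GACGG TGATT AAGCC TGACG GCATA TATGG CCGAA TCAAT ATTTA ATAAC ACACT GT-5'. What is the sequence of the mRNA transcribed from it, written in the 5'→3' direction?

5'-AUACCAUGCUCUGCCACUAAUUCGGACUGCCGUAUAUACCGGCUUAGUUAUAAAUUAUUGUGUGACA-3'

Reading the template 3'→5' as shown, RNA polymerase pairs each base (A→U, T→A, G↔C) to build mRNA 5'→3' directly.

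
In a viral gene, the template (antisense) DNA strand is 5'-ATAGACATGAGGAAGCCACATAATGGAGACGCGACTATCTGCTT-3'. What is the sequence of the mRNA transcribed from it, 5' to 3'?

RNA polymerase reads the template 3'→5' and synthesizes mRNA 5'→3' by base-pairing (A→U, T→A, G↔C). The complement of the template is TATCTGTACTCCTTCGGTGTATTACCTCTGCGCTGATAGACGAA; antiparallel, so 5'→3' the coding strand is AAGCAGATAGTCGCGTCTCCATTATGTGGCTTCCTCATGTCTAT. Replace T with U for the mRNA.

5'-AAGCAGAUAGUCGCGUCUCCAUUAUGUGGCUUCCUCAUGUCUAU-3'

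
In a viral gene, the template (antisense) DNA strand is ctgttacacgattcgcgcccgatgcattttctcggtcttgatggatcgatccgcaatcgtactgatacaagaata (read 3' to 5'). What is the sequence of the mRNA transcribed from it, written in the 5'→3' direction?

Reading the template 3'→5' as shown, RNA polymerase pairs each base (A→U, T→A, G↔C) to build mRNA 5'→3' directly.

5'-GACAAUGUGCUAAGCGCGGGCUACGUAAAAGAGCCAGAACUACCUAGCUAGGCGUUAGCAUGACUAUGUUCUUAU-3'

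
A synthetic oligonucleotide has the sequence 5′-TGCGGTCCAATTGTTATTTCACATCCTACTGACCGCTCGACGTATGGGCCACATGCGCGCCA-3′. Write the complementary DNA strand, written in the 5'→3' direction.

Pairing A↔T and G↔C gives ACGCCAGGTTAACAATAAAGTGTAGGATGACTGGCGAGCTGCATACCCGGTGTACGCGCGGT, running 3'→5'. Reverse for the 5'→3' convention.

5'-TGGCGCGCATGTGGCCCATACGTCGAGCGGTCAGTAGGATGTGAAATAACAATTGGACCGCA-3'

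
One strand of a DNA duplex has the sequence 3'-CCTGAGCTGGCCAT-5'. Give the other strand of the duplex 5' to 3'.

The strand is given 3'→5', so its complement runs 5'→3' in the same left-to-right order: pair each base A↔T, G↔C.

5'-GGACTCGACCGGTA-3'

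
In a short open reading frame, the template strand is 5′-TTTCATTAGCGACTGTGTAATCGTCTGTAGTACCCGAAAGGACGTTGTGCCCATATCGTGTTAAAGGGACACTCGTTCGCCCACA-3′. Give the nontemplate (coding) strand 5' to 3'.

The coding strand is complementary and antiparallel to the template: take the complement (A↔T, G↔C) and reverse.

5'-TGTGGGCGAACGAGTGTCCCTTTAACACGATATGGGCACAACGTCCTTTCGGGTACTACAGACGATTACACAGTCGCTAATGAAA-3'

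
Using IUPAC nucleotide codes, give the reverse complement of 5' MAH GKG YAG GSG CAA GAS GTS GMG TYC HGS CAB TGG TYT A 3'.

5'-TARACCAVTGSCDGRACKCSACSTCTTGCSCCTRCMCDTK-3'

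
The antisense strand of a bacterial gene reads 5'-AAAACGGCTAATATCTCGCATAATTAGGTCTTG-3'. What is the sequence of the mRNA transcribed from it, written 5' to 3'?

5'-CAAGACCUAAUUAUGCGAGAUAUUAGCCGUUUU-3'

RNA polymerase reads the template 3'→5' and synthesizes mRNA 5'→3' by base-pairing (A→U, T→A, G↔C). The complement of the template is TTTTGCCGATTATAGAGCGTATTAATCCAGAAC; antiparallel, so 5'→3' the coding strand is CAAGACCTAATTATGCGAGATATTAGCCGTTTT. Replace T with U for the mRNA.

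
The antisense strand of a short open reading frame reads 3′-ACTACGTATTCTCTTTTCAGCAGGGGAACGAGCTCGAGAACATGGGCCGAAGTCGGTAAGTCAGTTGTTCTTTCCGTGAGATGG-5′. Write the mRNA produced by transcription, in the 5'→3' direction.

Reading the template 3'→5' as shown, RNA polymerase pairs each base (A→U, T→A, G↔C) to build mRNA 5'→3' directly.

5'-UGAUGCAUAAGAGAAAAGUCGUCCCCUUGCUCGAGCUCUUGUACCCGGCUUCAGCCAUUCAGUCAACAAGAAAGGCACUCUACC-3'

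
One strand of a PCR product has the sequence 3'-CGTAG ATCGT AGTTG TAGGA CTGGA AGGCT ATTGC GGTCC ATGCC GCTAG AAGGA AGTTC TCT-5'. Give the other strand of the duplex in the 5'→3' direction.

The strand is given 3'→5', so its complement runs 5'→3' in the same left-to-right order: pair each base A↔T, G↔C.

5'-GCATCTAGCATCAACATCCTGACCTTCCGATAACGCCAGGTACGGCGATCTTCCTTCAAGAGA-3'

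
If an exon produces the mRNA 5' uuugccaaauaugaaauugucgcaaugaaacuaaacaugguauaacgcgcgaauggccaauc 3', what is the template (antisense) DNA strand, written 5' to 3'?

5'-GATTGGCCATTCGCGCGTTATACCATGTTTAGTTTCATTGCGACAATTTCATATTTGGCAAA-3'

Replace U with T to get the coding DNA strand: TTTGCCAAATATGAAATTGTCGCAATGAAACTAAACATGGTATAACGCGCGAATGGCCAATC. The template strand is its reverse complement (complement AAACGGTTTATACTTTAACAGCGTTACTTTGATTTGTACCATATTGCGCGCTTACCGGTTAG, then reverse).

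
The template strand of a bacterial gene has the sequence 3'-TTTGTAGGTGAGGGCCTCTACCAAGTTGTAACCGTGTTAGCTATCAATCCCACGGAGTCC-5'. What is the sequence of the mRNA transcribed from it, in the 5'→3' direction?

Reading the template 3'→5' as shown, RNA polymerase pairs each base (A→U, T→A, G↔C) to build mRNA 5'→3' directly.

5'-AAACAUCCACUCCCGGAGAUGGUUCAACAUUGGCACAAUCGAUAGUUAGGGUGCCUCAGG-3'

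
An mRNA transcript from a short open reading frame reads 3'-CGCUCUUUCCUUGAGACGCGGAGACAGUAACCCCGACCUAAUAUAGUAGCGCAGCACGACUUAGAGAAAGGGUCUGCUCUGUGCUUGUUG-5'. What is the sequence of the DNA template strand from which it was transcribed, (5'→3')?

Written 5'→3' the mRNA is GUUGUUCGUGUCUCGUCUGGGAAAGAGAUUCAGCACGACGCGAUGAUAUAAUCCAGCCCCAAUGACAGAGGCGCAGAGUUCCUUUCUCGC, so the coding DNA strand is GTTGTTCGTGTCTCGTCTGGGAAAGAGATTCAGCACGACGCGATGATATAATCCAGCCCCAATGACAGAGGCGCAGAGTTCCTTTCTCGC. The template is its reverse complement.

5′-GCGAGAAAGGAACTCTGCGCCTCTGTCATTGGGGCTGGATTATATCATCGCGTCGTGCTGAATCTCTTTCCCAGACGAGACACGAACAAC-3′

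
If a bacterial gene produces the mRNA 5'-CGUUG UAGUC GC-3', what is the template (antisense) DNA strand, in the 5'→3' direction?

5'-GCGACTACAACG-3'

Replace U with T to get the coding DNA strand: CGTTGTAGTCGC. The template strand is its reverse complement (complement GCAACATCAGCG, then reverse).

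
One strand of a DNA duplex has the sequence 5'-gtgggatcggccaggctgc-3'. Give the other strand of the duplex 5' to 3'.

Pairing A↔T and G↔C gives CACCCTAGCCGGTCCGACG, running 3'→5'. Reverse for the 5'→3' convention.

5′-GCAGCCTGGCCGATCCCAC-3′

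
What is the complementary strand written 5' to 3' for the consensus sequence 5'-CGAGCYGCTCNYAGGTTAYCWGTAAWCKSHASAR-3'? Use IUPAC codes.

5'-YTSTDSMGWTTACWGRTAACCTRNGAGCRGCTCG-3'

Standard pairs A↔T, G↔C; ambiguity codes pair R↔Y, K↔M, W↔W, S↔S, H↔D, N↔N. Complement (GCTCGRCGAGNRTCCAATRGWCATTWGMSDTSTY), then reverse for 5'→3'.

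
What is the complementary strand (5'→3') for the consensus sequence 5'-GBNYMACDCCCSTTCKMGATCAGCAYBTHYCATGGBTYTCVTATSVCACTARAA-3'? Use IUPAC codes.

5′-TTYTAGTGBSATABGARAVCCATGRDAVRTGCTGATCKMGAASGGGHGTKRNVC-3′

Standard pairs A↔T, G↔C; ambiguity codes pair R↔Y, M↔K, S↔S, B↔V, D↔H, N↔N. Complement (CVNRKTGHGGGSAAGMKCTAGTCGTRVADRGTACCVARAGBATASBGTGATYTT), then reverse for 5'→3'.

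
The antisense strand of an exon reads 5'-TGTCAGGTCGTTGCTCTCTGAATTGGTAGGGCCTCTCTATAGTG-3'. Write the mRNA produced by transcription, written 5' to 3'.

The mRNA has the sequence of the coding strand (reverse complement of the template) with T→U. Reverse complement of TGTCAGGTCGTTGCTCTCTGAATTGGTAGGGCCTCTCTATAGTG is CACTATAGAGAGGCCCTACCAATTCAGAGAGCAACGACCTGACA; then T→U.

5′-CACUAUAGAGAGGCCCUACCAAUUCAGAGAGCAACGACCUGACA-3′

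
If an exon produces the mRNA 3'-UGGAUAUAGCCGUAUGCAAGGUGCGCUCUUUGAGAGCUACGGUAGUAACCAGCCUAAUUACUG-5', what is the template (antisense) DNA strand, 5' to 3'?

5′-ACCTATATCGGCATACGTTCCACGCGAGAAACTCTCGATGCCATCATTGGTCGGATTAATGAC-3′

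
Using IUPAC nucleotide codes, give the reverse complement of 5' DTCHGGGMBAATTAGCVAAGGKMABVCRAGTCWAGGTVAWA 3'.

5'-TWTBACCTWGACTYGBVTKMCCTTBGCTAATTVKCCCDGAH-3'

Standard pairs A↔T, G↔C; ambiguity codes pair R↔Y, M↔K, W↔W, B↔V, D↔H. Complement (HAGDCCCKVTTAATCGBTTCCMKTVBGYTCAGWTCCABTWT), then reverse for 5'→3'.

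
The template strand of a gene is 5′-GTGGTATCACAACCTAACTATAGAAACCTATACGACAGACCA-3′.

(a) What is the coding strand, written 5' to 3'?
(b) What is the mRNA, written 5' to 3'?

(a) 5'-TGGTCTGTCGTATAGGTTTCTATAGTTAGGTTGTGATACCAC-3'
(b) 5'-UGGUCUGUCGUAUAGGUUUCUAUAGUUAGGUUGUGAUACCAC-3'

(a) The coding strand is the reverse complement of the template: complement CACCATAGTGTTGGATTGATATCTTTGGATATGCTGTCTGGT, then reverse.
(b) mRNA has the coding-strand sequence with T→U.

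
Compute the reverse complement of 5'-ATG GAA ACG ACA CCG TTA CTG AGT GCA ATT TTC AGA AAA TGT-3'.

Reading the sequence 3'→5' and pairing each base (A↔T, G↔C) gives the reverse complement directly.

5'-ACATTTTCTGAAAATTGCACTCAGTAACGGTGTCGTTTCCAT-3'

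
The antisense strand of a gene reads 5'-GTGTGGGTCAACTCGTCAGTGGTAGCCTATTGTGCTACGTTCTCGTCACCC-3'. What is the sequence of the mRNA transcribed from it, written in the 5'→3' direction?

5'-GGGUGACGAGAACGUAGCACAAUAGGCUACCACUGACGAGUUGACCCACAC-3'

RNA polymerase reads the template 3'→5' and synthesizes mRNA 5'→3' by base-pairing (A→U, T→A, G↔C). The complement of the template is CACACCCAGTTGAGCAGTCACCATCGGATAACACGATGCAAGAGCAGTGGG; antiparallel, so 5'→3' the coding strand is GGGTGACGAGAACGTAGCACAATAGGCTACCACTGACGAGTTGACCCACAC. Replace T with U for the mRNA.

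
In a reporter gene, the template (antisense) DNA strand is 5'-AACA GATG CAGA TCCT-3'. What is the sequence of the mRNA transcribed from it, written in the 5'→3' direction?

5′-AGGAUCUGCAUCUGUU-3′

RNA polymerase reads the template 3'→5' and synthesizes mRNA 5'→3' by base-pairing (A→U, T→A, G↔C). The complement of the template is TTGTCTACGTCTAGGA; antiparallel, so 5'→3' the coding strand is AGGATCTGCATCTGTT. Replace T with U for the mRNA.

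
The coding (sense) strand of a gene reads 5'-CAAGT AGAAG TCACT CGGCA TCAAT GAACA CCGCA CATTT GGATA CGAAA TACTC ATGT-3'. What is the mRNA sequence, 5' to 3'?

5'-CAAGUAGAAGUCACUCGGCAUCAAUGAACACCGCACAUUUGGAUACGAAAUACUCAUGU-3'

mRNA has the coding-strand sequence with U in place of T.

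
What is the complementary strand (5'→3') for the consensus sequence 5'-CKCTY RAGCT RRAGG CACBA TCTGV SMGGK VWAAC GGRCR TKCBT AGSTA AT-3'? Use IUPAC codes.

Standard pairs A↔T, G↔C; ambiguity codes pair R↔Y, M↔K, W↔W, S↔S, B↔V. Complement (GMGARYTCGAYYTCCGTGVTAGACBSKCCMBWTTGCCYGYAMGVATCSATTA), then reverse for 5'→3'.

5'-ATTASCTAVGMAYGYCCGTTWBMCCKSBCAGATVGTGCCTYYAGCTYRAGMG-3'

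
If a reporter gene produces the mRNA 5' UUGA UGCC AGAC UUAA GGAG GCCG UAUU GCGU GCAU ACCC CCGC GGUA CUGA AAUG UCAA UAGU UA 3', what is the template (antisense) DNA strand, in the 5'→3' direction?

Replace U with T to get the coding DNA strand: TTGATGCCAGACTTAAGGAGGCCGTATTGCGTGCATACCCCCGCGGTACTGAAATGTCAATAGTTA. The template strand is its reverse complement (complement AACTACGGTCTGAATTCCTCCGGCATAACGCACGTATGGGGGCGCCATGACTTTACAGTTATCAAT, then reverse).

5′-TAACTATTGACATTTCAGTACCGCGGGGGTATGCACGCAATACGGCCTCCTTAAGTCTGGCATCAA-3′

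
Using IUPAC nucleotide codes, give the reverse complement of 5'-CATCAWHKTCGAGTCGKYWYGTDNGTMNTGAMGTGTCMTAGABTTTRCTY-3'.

5'-RAGYAAAVTCTAKGACACKTCANKACNHACRWRMCGACTCGAMDWTGATG-3'

Standard pairs A↔T, G↔C; ambiguity codes pair R↔Y, M↔K, W↔W, B↔V, D↔H, N↔N. Complement (GTAGTWDMAGCTCAGCMRWRCAHNCAKNACTKCACAGKATCTVAAAYGAR), then reverse for 5'→3'.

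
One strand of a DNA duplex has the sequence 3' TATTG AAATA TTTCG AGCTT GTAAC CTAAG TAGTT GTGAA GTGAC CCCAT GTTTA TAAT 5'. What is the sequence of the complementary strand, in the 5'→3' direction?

The strand is given 3'→5', so its complement runs 5'→3' in the same left-to-right order: pair each base A↔T, G↔C.

5'-ATAACTTTATAAAGCTCGAACATTGGATTCATCAACACTTCACTGGGGTACAAATATTA-3'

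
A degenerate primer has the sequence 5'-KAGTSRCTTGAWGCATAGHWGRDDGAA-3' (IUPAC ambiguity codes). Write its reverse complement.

5'-TTCHHYCWDCTATGCWTCAAGYSACTM-3'

Standard pairs A↔T, G↔C; ambiguity codes pair R↔Y, K↔M, W↔W, S↔S, D↔H. Complement (MTCASYGAACTWCGTATCDWCYHHCTT), then reverse for 5'→3'.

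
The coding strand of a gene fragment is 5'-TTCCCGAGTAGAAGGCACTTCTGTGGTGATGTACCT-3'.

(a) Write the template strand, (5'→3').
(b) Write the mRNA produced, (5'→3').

(a) The template strand is the reverse complement of the coding strand: complement AAGGGCTCATCTTCCGTGAAGACACCACTACATGGA, then reverse.
(b) mRNA matches the coding strand with T→U.

(a) 5'-AGGTACATCACCACAGAAGTGCCTTCTACTCGGGAA-3'
(b) 5′-UUCCCGAGUAGAAGGCACUUCUGUGGUGAUGUACCU-3′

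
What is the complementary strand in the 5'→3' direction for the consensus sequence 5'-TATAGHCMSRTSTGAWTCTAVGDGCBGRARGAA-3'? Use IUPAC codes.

5'-TTCYTYCVGCHCBTAGAWTCASAYSKGDCTATA-3'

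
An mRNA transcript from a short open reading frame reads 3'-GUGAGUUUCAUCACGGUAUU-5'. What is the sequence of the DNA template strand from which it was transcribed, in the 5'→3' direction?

Written 5'→3' the mRNA is UUAUGGCACUACUUUGAGUG, so the coding DNA strand is TTATGGCACTACTTTGAGTG. The template is its reverse complement.

5′-CACTCAAAGTAGTGCCATAA-3′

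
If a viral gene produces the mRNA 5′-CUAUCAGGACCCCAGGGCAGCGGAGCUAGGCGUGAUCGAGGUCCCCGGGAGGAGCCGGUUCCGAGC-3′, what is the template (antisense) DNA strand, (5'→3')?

Replace U with T to get the coding DNA strand: CTATCAGGACCCCAGGGCAGCGGAGCTAGGCGTGATCGAGGTCCCCGGGAGGAGCCGGTTCCGAGC. The template strand is its reverse complement (complement GATAGTCCTGGGGTCCCGTCGCCTCGATCCGCACTAGCTCCAGGGGCCCTCCTCGGCCAAGGCTCG, then reverse).

5'-GCTCGGAACCGGCTCCTCCCGGGGACCTCGATCACGCCTAGCTCCGCTGCCCTGGGGTCCTGATAG-3'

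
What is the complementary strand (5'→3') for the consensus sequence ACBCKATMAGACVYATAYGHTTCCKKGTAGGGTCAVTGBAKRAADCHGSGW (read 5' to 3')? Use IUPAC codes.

5'-WCSCDGHTTYMTVCABTGACCCTACMMGGAADCRTATRBGTCTKATMGVGT-3'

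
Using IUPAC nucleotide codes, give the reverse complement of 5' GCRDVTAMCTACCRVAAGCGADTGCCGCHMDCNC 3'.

Standard pairs A↔T, G↔C; ambiguity codes pair R↔Y, M↔K, D↔H, V↔B, N↔N. Complement (CGYHBATKGATGGYBTTCGCTHACGGCGDKHGNG), then reverse for 5'→3'.

5′-GNGHKDGCGGCAHTCGCTTBYGGTAGKTABHYGC-3′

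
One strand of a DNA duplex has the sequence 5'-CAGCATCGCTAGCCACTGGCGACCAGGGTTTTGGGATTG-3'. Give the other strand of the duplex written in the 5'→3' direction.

The complement of CAGCATCGCTAGCCACTGGCGACCAGGGTTTTGGGATTG is GTCGTAGCGATCGGTGACCGCTGGTCCCAAAACCCTAAC (A↔T, G↔C). DNA strands are antiparallel, so the complementary strand runs 3'→5'; reversing gives the 5'→3' form.

5′-CAATCCCAAAACCCTGGTCGCCAGTGGCTAGCGATGCTG-3′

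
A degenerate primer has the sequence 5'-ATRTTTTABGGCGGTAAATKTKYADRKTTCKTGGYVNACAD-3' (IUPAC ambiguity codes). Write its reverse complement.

5'-HTGTNBRCCAMGAAMYHTRMAMATTTACCGCCVTAAAAYAT-3'

Standard pairs A↔T, G↔C; ambiguity codes pair R↔Y, K↔M, B↔V, D↔H, N↔N. Complement (TAYAAAATVCCGCCATTTAMAMRTHYMAAGMACCRBNTGTH), then reverse for 5'→3'.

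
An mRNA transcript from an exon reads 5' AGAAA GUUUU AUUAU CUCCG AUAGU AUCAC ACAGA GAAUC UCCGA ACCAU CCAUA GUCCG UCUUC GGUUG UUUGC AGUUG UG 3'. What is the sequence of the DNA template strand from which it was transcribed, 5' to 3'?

5'-CACAACTGCAAACAACCGAAGACGGACTATGGATGGTTCGGAGATTCTCTGTGTGATACTATCGGAGATAATAAAACTTTCT-3'

Replace U with T to get the coding DNA strand: AGAAAGTTTTATTATCTCCGATAGTATCACACAGAGAATCTCCGAACCATCCATAGTCCGTCTTCGGTTGTTTGCAGTTGTG. The template strand is its reverse complement (complement TCTTTCAAAATAATAGAGGCTATCATAGTGTGTCTCTTAGAGGCTTGGTAGGTATCAGGCAGAAGCCAACAAACGTCAACAC, then reverse).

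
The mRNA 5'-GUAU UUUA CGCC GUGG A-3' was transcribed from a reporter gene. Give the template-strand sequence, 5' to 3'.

Replace U with T to get the coding DNA strand: GTATTTTACGCCGTGGA. The template strand is its reverse complement (complement CATAAAATGCGGCACCT, then reverse).

5'-TCCACGGCGTAAAATAC-3'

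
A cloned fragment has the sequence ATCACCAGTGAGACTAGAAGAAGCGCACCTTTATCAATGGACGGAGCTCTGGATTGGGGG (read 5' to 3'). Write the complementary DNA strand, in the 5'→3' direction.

The complement of ATCACCAGTGAGACTAGAAGAAGCGCACCTTTATCAATGGACGGAGCTCTGGATTGGGGG is TAGTGGTCACTCTGATCTTCTTCGCGTGGAAATAGTTACCTGCCTCGAGACCTAACCCCC (A↔T, G↔C). DNA strands are antiparallel, so the complementary strand runs 3'→5'; reversing gives the 5'→3' form.

5'-CCCCCAATCCAGAGCTCCGTCCATTGATAAAGGTGCGCTTCTTCTAGTCTCACTGGTGAT-3'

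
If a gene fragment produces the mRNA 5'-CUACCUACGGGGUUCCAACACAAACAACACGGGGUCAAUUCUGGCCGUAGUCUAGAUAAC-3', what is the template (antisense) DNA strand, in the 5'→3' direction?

5'-GTTATCTAGACTACGGCCAGAATTGACCCCGTGTTGTTTGTGTTGGAACCCCGTAGGTAG-3'

Replace U with T to get the coding DNA strand: CTACCTACGGGGTTCCAACACAAACAACACGGGGTCAATTCTGGCCGTAGTCTAGATAAC. The template strand is its reverse complement (complement GATGGATGCCCCAAGGTTGTGTTTGTTGTGCCCCAGTTAAGACCGGCATCAGATCTATTG, then reverse).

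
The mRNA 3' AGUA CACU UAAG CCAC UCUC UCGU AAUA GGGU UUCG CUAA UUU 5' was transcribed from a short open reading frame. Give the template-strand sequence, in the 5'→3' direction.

5'-TCATGTGAATTCGGTGAGAGAGCATTATCCCAAAGCGATTAAA-3'

Written 5'→3' the mRNA is UUUAAUCGCUUUGGGAUAAUGCUCUCUCACCGAAUUCACAUGA, so the coding DNA strand is TTTAATCGCTTTGGGATAATGCTCTCTCACCGAATTCACATGA. The template is its reverse complement.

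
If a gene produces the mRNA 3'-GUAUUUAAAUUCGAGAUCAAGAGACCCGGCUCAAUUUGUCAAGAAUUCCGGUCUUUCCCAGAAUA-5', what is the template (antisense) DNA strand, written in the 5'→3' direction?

5'-CATAAATTTAAGCTCTAGTTCTCTGGGCCGAGTTAAACAGTTCTTAAGGCCAGAAAGGGTCTTAT-3'

Written 5'→3' the mRNA is AUAAGACCCUUUCUGGCCUUAAGAACUGUUUAACUCGGCCCAGAGAACUAGAGCUUAAAUUUAUG, so the coding DNA strand is ATAAGACCCTTTCTGGCCTTAAGAACTGTTTAACTCGGCCCAGAGAACTAGAGCTTAAATTTATG. The template is its reverse complement.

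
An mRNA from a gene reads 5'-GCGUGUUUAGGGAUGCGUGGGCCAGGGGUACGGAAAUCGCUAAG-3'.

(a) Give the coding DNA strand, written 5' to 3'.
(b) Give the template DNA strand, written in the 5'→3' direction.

(a) The coding strand matches the mRNA with U→T.
(b) The template strand is the reverse complement of the coding strand.

(a) 5′-GCGTGTTTAGGGATGCGTGGGCCAGGGGTACGGAAATCGCTAAG-3′
(b) 5'-CTTAGCGATTTCCGTACCCCTGGCCCACGCATCCCTAAACACGC-3'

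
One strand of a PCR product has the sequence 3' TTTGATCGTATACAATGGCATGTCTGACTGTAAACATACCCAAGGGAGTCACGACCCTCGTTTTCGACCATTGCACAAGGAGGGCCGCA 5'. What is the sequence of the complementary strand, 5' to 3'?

5'-AAACTAGCATATGTTACCGTACAGACTGACATTTGTATGGGTTCCCTCAGTGCTGGGAGCAAAAGCTGGTAACGTGTTCCTCCCGGCGT-3'

The strand is given 3'→5', so its complement runs 5'→3' in the same left-to-right order: pair each base A↔T, G↔C.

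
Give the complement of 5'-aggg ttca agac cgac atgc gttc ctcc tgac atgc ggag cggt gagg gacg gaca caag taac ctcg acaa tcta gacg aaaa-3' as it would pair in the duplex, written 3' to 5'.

3'-TCCCAAGTTCTGGCTGTACGCAAGGAGGACTGTACGCCTCGCCACTCCCTGCCTGTGTTCATTGGAGCTGTTAGATCTGCTTTT-5'

Base-pairing A↔T, G↔C gives the complement. The complementary strand is antiparallel, so paired with a 5'→3' strand it runs 3'→5'.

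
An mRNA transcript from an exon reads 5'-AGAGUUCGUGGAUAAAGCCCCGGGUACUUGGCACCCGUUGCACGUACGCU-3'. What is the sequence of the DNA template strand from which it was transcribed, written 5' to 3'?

5′-AGCGTACGTGCAACGGGTGCCAAGTACCCGGGGCTTTATCCACGAACTCT-3′

Replace U with T to get the coding DNA strand: AGAGTTCGTGGATAAAGCCCCGGGTACTTGGCACCCGTTGCACGTACGCT. The template strand is its reverse complement (complement TCTCAAGCACCTATTTCGGGGCCCATGAACCGTGGGCAACGTGCATGCGA, then reverse).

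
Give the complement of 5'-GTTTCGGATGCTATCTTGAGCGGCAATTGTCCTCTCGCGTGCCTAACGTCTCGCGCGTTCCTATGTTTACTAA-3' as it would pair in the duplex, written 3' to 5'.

Base-pairing A↔T, G↔C gives the complement. The complementary strand is antiparallel, so paired with a 5'→3' strand it runs 3'→5'.

3'-CAAAGCCTACGATAGAACTCGCCGTTAACAGGAGAGCGCACGGATTGCAGAGCGCGCAAGGATACAAATGATT-5'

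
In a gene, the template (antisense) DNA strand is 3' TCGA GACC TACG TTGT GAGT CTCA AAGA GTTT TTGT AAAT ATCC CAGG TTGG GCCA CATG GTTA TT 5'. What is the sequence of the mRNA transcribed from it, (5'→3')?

5'-AGCUCUGGAUGCAACACUCAGAGUUUCUCAAAAACAUUUAUAGGGUCCAACCCGGUGUACCAAUAA-3'

Reading the template 3'→5' as shown, RNA polymerase pairs each base (A→U, T→A, G↔C) to build mRNA 5'→3' directly.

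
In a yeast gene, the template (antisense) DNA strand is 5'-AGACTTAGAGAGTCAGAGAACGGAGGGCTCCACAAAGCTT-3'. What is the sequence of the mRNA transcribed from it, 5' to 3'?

RNA polymerase reads the template 3'→5' and synthesizes mRNA 5'→3' by base-pairing (A→U, T→A, G↔C). The complement of the template is TCTGAATCTCTCAGTCTCTTGCCTCCCGAGGTGTTTCGAA; antiparallel, so 5'→3' the coding strand is AAGCTTTGTGGAGCCCTCCGTTCTCTGACTCTCTAAGTCT. Replace T with U for the mRNA.

5'-AAGCUUUGUGGAGCCCUCCGUUCUCUGACUCUCUAAGUCU-3'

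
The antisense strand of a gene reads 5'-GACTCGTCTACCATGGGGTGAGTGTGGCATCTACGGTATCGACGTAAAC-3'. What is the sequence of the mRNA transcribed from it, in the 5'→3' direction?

RNA polymerase reads the template 3'→5' and synthesizes mRNA 5'→3' by base-pairing (A→U, T→A, G↔C). The complement of the template is CTGAGCAGATGGTACCCCACTCACACCGTAGATGCCATAGCTGCATTTG; antiparallel, so 5'→3' the coding strand is GTTTACGTCGATACCGTAGATGCCACACTCACCCCATGGTAGACGAGTC. Replace T with U for the mRNA.

5′-GUUUACGUCGAUACCGUAGAUGCCACACUCACCCCAUGGUAGACGAGUC-3′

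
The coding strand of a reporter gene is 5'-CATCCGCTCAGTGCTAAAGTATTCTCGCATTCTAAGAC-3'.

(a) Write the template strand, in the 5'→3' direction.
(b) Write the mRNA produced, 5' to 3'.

(a) 5'-GTCTTAGAATGCGAGAATACTTTAGCACTGAGCGGATG-3'
(b) 5′-CAUCCGCUCAGUGCUAAAGUAUUCUCGCAUUCUAAGAC-3′

(a) The template strand is the reverse complement of the coding strand: complement GTAGGCGAGTCACGATTTCATAAGAGCGTAAGATTCTG, then reverse.
(b) mRNA matches the coding strand with T→U.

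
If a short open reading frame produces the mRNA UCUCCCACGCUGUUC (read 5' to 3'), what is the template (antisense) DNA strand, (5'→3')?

5'-GAACAGCGTGGGAGA-3'

Replace U with T to get the coding DNA strand: TCTCCCACGCTGTTC. The template strand is its reverse complement (complement AGAGGGTGCGACAAG, then reverse).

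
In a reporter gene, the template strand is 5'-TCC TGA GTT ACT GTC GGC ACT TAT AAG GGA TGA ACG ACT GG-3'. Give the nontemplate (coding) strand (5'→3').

5'-CCAGTCGTTCATCCCTTATAAGTGCCGACAGTAACTCAGGA-3'

The coding strand is complementary and antiparallel to the template: take the complement (A↔T, G↔C) and reverse.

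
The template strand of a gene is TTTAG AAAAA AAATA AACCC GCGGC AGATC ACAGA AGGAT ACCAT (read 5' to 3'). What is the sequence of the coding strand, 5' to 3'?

5'-ATGGTATCCTTCTGTGATCTGCCGCGGGTTTATTTTTTTTCTAAA-3'

The coding strand is complementary and antiparallel to the template: take the complement (A↔T, G↔C) and reverse.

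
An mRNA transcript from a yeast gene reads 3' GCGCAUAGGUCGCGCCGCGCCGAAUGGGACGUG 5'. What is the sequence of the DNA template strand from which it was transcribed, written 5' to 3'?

Written 5'→3' the mRNA is GUGCAGGGUAAGCCGCGCCGCGCUGGAUACGCG, so the coding DNA strand is GTGCAGGGTAAGCCGCGCCGCGCTGGATACGCG. The template is its reverse complement.

5'-CGCGTATCCAGCGCGGCGCGGCTTACCCTGCAC-3'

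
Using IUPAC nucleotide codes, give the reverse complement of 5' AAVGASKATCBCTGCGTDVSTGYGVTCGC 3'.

5'-GCGABCRCASBHACGCAGVGATMSTCBTT-3'

Standard pairs A↔T, G↔C; ambiguity codes pair Y↔R, K↔M, S↔S, B↔V, D↔H. Complement (TTBCTSMTAGVGACGCAHBSACRCBAGCG), then reverse for 5'→3'.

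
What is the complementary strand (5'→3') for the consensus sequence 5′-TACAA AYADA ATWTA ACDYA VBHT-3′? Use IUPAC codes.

5'-ADVBTRHGTTAWATTHTRTTTGTA-3'

Standard pairs A↔T, G↔C; ambiguity codes pair Y↔R, W↔W, B↔V, D↔H. Complement (ATGTTTRTHTTAWATTGHRTBVDA), then reverse for 5'→3'.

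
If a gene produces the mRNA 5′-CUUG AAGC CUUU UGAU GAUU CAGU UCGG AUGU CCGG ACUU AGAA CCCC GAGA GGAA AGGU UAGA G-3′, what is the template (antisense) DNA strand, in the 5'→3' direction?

Replace U with T to get the coding DNA strand: CTTGAAGCCTTTTGATGATTCAGTTCGGATGTCCGGACTTAGAACCCCGAGAGGAAAGGTTAGAG. The template strand is its reverse complement (complement GAACTTCGGAAAACTACTAAGTCAAGCCTACAGGCCTGAATCTTGGGGCTCTCCTTTCCAATCTC, then reverse).

5′-CTCTAACCTTTCCTCTCGGGGTTCTAAGTCCGGACATCCGAACTGAATCATCAAAAGGCTTCAAG-3′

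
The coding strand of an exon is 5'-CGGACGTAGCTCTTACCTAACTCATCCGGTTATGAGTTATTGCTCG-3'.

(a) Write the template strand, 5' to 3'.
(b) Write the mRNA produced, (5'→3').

(a) 5'-CGAGCAATAACTCATAACCGGATGAGTTAGGTAAGAGCTACGTCCG-3'
(b) 5'-CGGACGUAGCUCUUACCUAACUCAUCCGGUUAUGAGUUAUUGCUCG-3'

(a) The template strand is the reverse complement of the coding strand: complement GCCTGCATCGAGAATGGATTGAGTAGGCCAATACTCAATAACGAGC, then reverse.
(b) mRNA matches the coding strand with T→U.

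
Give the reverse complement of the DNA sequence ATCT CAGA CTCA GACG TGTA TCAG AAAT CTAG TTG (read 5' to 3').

Reading the sequence 3'→5' and pairing each base (A↔T, G↔C) gives the reverse complement directly.

5'-CAACTAGATTTCTGATACACGTCTGAGTCTGAGAT-3'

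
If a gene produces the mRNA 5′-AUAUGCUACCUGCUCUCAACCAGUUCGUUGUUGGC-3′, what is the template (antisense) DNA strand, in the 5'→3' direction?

5′-GCCAACAACGAACTGGTTGAGAGCAGGTAGCATAT-3′

Replace U with T to get the coding DNA strand: ATATGCTACCTGCTCTCAACCAGTTCGTTGTTGGC. The template strand is its reverse complement (complement TATACGATGGACGAGAGTTGGTCAAGCAACAACCG, then reverse).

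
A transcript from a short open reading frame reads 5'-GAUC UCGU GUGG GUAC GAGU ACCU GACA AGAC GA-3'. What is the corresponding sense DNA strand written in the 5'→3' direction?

5'-GATCTCGTGTGGGTACGAGTACCTGACAAGACGA-3'

The coding DNA strand has the same 5'→3' sequence as the mRNA with U replaced by T.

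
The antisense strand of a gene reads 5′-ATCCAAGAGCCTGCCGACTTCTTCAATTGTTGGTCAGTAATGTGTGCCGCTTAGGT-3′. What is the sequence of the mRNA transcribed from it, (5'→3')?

RNA polymerase reads the template 3'→5' and synthesizes mRNA 5'→3' by base-pairing (A→U, T→A, G↔C). The complement of the template is TAGGTTCTCGGACGGCTGAAGAAGTTAACAACCAGTCATTACACACGGCGAATCCA; antiparallel, so 5'→3' the coding strand is ACCTAAGCGGCACACATTACTGACCAACAATTGAAGAAGTCGGCAGGCTCTTGGAT. Replace T with U for the mRNA.

5'-ACCUAAGCGGCACACAUUACUGACCAACAAUUGAAGAAGUCGGCAGGCUCUUGGAU-3'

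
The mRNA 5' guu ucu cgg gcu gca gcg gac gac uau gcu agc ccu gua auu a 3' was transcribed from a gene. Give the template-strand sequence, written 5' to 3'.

5'-TAATTACAGGGCTAGCATAGTCGTCCGCTGCAGCCCGAGAAAC-3'

Replace U with T to get the coding DNA strand: GTTTCTCGGGCTGCAGCGGACGACTATGCTAGCCCTGTAATTA. The template strand is its reverse complement (complement CAAAGAGCCCGACGTCGCCTGCTGATACGATCGGGACATTAAT, then reverse).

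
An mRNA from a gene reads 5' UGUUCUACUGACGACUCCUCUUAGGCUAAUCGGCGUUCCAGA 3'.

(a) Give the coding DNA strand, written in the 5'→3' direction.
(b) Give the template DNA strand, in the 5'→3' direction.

(a) The coding strand matches the mRNA with U→T.
(b) The template strand is the reverse complement of the coding strand.

(a) 5'-TGTTCTACTGACGACTCCTCTTAGGCTAATCGGCGTTCCAGA-3'
(b) 5′-TCTGGAACGCCGATTAGCCTAAGAGGAGTCGTCAGTAGAACA-3′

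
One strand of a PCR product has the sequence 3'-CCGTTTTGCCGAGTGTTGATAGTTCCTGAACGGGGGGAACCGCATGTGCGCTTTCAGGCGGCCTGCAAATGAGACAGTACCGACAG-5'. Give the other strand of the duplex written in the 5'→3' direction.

5'-GGCAAAACGGCTCACAACTATCAAGGACTTGCCCCCCTTGGCGTACACGCGAAAGTCCGCCGGACGTTTACTCTGTCATGGCTGTC-3'

The strand is given 3'→5', so its complement runs 5'→3' in the same left-to-right order: pair each base A↔T, G↔C.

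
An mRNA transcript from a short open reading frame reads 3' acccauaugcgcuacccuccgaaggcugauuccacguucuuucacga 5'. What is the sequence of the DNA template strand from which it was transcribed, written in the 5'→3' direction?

5'-TGGGTATACGCGATGGGAGGCTTCCGACTAAGGTGCAAGAAAGTGCT-3'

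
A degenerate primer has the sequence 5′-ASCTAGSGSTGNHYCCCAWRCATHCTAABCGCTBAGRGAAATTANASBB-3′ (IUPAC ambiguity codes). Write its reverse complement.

Standard pairs A↔T, G↔C; ambiguity codes pair R↔Y, W↔W, S↔S, B↔V, H↔D, N↔N. Complement (TSGATCSCSACNDRGGGTWYGTADGATTVGCGAVTCYCTTTAATNTSVV), then reverse for 5'→3'.

5'-VVSTNTAATTTCYCTVAGCGVTTAGDATGYWTGGGRDNCASCSCTAGST-3'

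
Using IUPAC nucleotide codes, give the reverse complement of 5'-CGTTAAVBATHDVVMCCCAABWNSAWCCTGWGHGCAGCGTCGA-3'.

Standard pairs A↔T, G↔C; ambiguity codes pair M↔K, W↔W, S↔S, B↔V, D↔H, N↔N. Complement (GCAATTBVTADHBBKGGGTTVWNSTWGGACWCDCGTCGCAGCT), then reverse for 5'→3'.

5′-TCGACGCTGCDCWCAGGWTSNWVTTGGGKBBHDATVBTTAACG-3′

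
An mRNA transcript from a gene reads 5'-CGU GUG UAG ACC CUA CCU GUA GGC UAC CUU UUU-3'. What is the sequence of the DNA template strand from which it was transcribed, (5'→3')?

Replace U with T to get the coding DNA strand: CGTGTGTAGACCCTACCTGTAGGCTACCTTTTT. The template strand is its reverse complement (complement GCACACATCTGGGATGGACATCCGATGGAAAAA, then reverse).

5'-AAAAAGGTAGCCTACAGGTAGGGTCTACACACG-3'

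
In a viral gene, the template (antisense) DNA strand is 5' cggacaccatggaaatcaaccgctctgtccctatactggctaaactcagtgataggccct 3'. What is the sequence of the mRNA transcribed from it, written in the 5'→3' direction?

5'-AGGGCCUAUCACUGAGUUUAGCCAGUAUAGGGACAGAGCGGUUGAUUUCCAUGGUGUCCG-3'

RNA polymerase reads the template 3'→5' and synthesizes mRNA 5'→3' by base-pairing (A→U, T→A, G↔C). The complement of the template is GCCTGTGGTACCTTTAGTTGGCGAGACAGGGATATGACCGATTTGAGTCACTATCCGGGA; antiparallel, so 5'→3' the coding strand is AGGGCCTATCACTGAGTTTAGCCAGTATAGGGACAGAGCGGTTGATTTCCATGGTGTCCG. Replace T with U for the mRNA.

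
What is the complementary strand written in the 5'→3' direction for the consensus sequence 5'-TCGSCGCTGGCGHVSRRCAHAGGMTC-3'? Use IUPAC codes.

5'-GAKCCTDTGYYSBDCGCCAGCGSCGA-3'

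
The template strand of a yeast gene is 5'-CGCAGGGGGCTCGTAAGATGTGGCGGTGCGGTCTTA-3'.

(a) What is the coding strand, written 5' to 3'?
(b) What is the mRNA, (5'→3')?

(a) 5'-TAAGACCGCACCGCCACATCTTACGAGCCCCCTGCG-3'
(b) 5′-UAAGACCGCACCGCCACAUCUUACGAGCCCCCUGCG-3′

(a) The coding strand is the reverse complement of the template: complement GCGTCCCCCGAGCATTCTACACCGCCACGCCAGAAT, then reverse.
(b) mRNA has the coding-strand sequence with T→U.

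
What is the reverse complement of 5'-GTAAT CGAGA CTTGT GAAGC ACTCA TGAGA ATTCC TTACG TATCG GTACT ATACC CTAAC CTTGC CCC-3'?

5'-GGGGCAAGGTTAGGGTATAGTACCGATACGTAAGGAATTCTCATGAGTGCTTCACAAGTCTCGATTAC-3'

Complement each base (A↔T, G↔C): CATTAGCTCTGAACACTTCGTGAGTACTCTTAAGGAATGCATAGCCATGATATGGGATTGGAACGGGG. Then reverse.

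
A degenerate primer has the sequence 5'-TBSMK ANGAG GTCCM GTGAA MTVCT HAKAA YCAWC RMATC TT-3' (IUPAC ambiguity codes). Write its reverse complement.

Standard pairs A↔T, G↔C; ambiguity codes pair R↔Y, M↔K, W↔W, S↔S, B↔V, H↔D, N↔N. Complement (AVSKMTNCTCCAGGKCACTTKABGADTMTTRGTWGYKTAGAA), then reverse for 5'→3'.

5'-AAGATKYGWTGRTTMTDAGBAKTTCACKGGACCTCNTMKSVA-3'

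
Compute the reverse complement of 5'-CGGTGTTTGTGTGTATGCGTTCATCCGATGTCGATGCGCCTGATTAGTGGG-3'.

5′-CCCACTAATCAGGCGCATCGACATCGGATGAACGCATACACACAAACACCG-3′

Reading the sequence 3'→5' and pairing each base (A↔T, G↔C) gives the reverse complement directly.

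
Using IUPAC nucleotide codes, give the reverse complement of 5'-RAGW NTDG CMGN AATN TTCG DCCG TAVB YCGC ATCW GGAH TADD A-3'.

Standard pairs A↔T, G↔C; ambiguity codes pair R↔Y, M↔K, W↔W, B↔V, D↔H, N↔N. Complement (YTCWNAHCGKCNTTANAAGCHGGCATBVRGCGTAGWCCTDATHHT), then reverse for 5'→3'.

5'-THHTADTCCWGATGCGRVBTACGGHCGAANATTNCKGCHANWCTY-3'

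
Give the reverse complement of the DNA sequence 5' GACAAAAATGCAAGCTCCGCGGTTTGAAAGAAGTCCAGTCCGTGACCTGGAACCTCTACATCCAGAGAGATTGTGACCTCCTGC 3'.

5'-GCAGGAGGTCACAATCTCTCTGGATGTAGAGGTTCCAGGTCACGGACTGGACTTCTTTCAAACCGCGGAGCTTGCATTTTTGTC-3'

Reading the sequence 3'→5' and pairing each base (A↔T, G↔C) gives the reverse complement directly.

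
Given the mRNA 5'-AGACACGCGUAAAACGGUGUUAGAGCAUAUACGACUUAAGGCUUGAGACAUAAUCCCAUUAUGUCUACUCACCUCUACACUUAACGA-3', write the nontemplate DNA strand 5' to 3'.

5'-AGACACGCGTAAAACGGTGTTAGAGCATATACGACTTAAGGCTTGAGACATAATCCCATTATGTCTACTCACCTCTACACTTAACGA-3'

The coding DNA strand has the same 5'→3' sequence as the mRNA with U replaced by T.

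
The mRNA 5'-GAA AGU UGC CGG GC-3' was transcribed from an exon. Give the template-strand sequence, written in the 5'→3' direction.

5'-GCCCGGCAACTTTC-3'

Replace U with T to get the coding DNA strand: GAAAGTTGCCGGGC. The template strand is its reverse complement (complement CTTTCAACGGCCCG, then reverse).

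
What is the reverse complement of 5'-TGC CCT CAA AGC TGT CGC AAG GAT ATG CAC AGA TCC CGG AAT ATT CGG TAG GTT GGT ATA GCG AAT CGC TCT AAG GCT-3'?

5'-AGCCTTAGAGCGATTCGCTATACCAACCTACCGAATATTCCGGGATCTGTGCATATCCTTGCGACAGCTTTGAGGGCA-3'

Reading the sequence 3'→5' and pairing each base (A↔T, G↔C) gives the reverse complement directly.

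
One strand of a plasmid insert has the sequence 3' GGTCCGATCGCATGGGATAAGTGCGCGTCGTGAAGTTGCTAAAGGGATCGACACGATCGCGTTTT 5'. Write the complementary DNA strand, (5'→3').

5'-CCAGGCTAGCGTACCCTATTCACGCGCAGCACTTCAACGATTTCCCTAGCTGTGCTAGCGCAAAA-3'

The strand is given 3'→5', so its complement runs 5'→3' in the same left-to-right order: pair each base A↔T, G↔C.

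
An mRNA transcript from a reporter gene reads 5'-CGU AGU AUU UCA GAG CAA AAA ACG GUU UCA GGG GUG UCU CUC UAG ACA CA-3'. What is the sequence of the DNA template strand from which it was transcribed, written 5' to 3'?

5'-TGTGTCTAGAGAGACACCCCTGAAACCGTTTTTTGCTCTGAAATACTACG-3'

Replace U with T to get the coding DNA strand: CGTAGTATTTCAGAGCAAAAAACGGTTTCAGGGGTGTCTCTCTAGACACA. The template strand is its reverse complement (complement GCATCATAAAGTCTCGTTTTTTGCCAAAGTCCCCACAGAGAGATCTGTGT, then reverse).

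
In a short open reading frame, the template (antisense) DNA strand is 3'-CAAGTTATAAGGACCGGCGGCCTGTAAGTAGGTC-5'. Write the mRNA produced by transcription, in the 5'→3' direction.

5'-GUUCAAUAUUCCUGGCCGCCGGACAUUCAUCCAG-3'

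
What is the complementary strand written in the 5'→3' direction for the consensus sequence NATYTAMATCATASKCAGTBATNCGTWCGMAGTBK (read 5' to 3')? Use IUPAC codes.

Standard pairs A↔T, G↔C; ambiguity codes pair Y↔R, M↔K, W↔W, S↔S, B↔V, N↔N. Complement (NTARATKTAGTATSMGTCAVTANGCAWGCKTCAVM), then reverse for 5'→3'.

5′-MVACTKCGWACGNATVACTGMSTATGATKTARATN-3′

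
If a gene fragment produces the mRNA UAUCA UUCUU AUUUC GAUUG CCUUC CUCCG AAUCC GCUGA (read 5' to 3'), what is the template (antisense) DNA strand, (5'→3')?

5'-TCAGCGGATTCGGAGGAAGGCAATCGAAATAAGAATGATA-3'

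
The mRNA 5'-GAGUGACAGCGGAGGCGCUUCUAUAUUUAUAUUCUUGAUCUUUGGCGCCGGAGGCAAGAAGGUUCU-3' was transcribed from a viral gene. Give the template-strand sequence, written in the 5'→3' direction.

5'-AGAACCTTCTTGCCTCCGGCGCCAAAGATCAAGAATATAAATATAGAAGCGCCTCCGCTGTCACTC-3'

Replace U with T to get the coding DNA strand: GAGTGACAGCGGAGGCGCTTCTATATTTATATTCTTGATCTTTGGCGCCGGAGGCAAGAAGGTTCT. The template strand is its reverse complement (complement CTCACTGTCGCCTCCGCGAAGATATAAATATAAGAACTAGAAACCGCGGCCTCCGTTCTTCCAAGA, then reverse).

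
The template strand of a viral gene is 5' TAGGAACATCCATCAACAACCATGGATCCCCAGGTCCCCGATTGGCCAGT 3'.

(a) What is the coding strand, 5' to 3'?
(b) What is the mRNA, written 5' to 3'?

(a) The coding strand is the reverse complement of the template: complement ATCCTTGTAGGTAGTTGTTGGTACCTAGGGGTCCAGGGGCTAACCGGTCA, then reverse.
(b) mRNA has the coding-strand sequence with T→U.

(a) 5′-ACTGGCCAATCGGGGACCTGGGGATCCATGGTTGTTGATGGATGTTCCTA-3′
(b) 5'-ACUGGCCAAUCGGGGACCUGGGGAUCCAUGGUUGUUGAUGGAUGUUCCUA-3'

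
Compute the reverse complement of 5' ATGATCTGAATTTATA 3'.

5'-TATAAATTCAGATCAT-3'

Reading the sequence 3'→5' and pairing each base (A↔T, G↔C) gives the reverse complement directly.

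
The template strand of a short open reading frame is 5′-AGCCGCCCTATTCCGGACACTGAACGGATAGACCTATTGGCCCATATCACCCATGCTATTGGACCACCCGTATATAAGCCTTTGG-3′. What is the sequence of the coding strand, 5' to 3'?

The coding strand is complementary and antiparallel to the template: take the complement (A↔T, G↔C) and reverse.

5'-CCAAAGGCTTATATACGGGTGGTCCAATAGCATGGGTGATATGGGCCAATAGGTCTATCCGTTCAGTGTCCGGAATAGGGCGGCT-3'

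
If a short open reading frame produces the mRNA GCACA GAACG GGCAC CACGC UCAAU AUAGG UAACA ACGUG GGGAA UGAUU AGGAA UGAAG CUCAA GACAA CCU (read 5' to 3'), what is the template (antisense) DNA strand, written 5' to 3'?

Replace U with T to get the coding DNA strand: GCACAGAACGGGCACCACGCTCAATATAGGTAACAACGTGGGGAATGATTAGGAATGAAGCTCAAGACAACCT. The template strand is its reverse complement (complement CGTGTCTTGCCCGTGGTGCGAGTTATATCCATTGTTGCACCCCTTACTAATCCTTACTTCGAGTTCTGTTGGA, then reverse).

5′-AGGTTGTCTTGAGCTTCATTCCTAATCATTCCCCACGTTGTTACCTATATTGAGCGTGGTGCCCGTTCTGTGC-3′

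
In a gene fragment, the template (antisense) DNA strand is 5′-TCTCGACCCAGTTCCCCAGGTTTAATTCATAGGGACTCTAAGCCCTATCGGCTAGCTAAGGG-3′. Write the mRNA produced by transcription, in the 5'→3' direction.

RNA polymerase reads the template 3'→5' and synthesizes mRNA 5'→3' by base-pairing (A→U, T→A, G↔C). The complement of the template is AGAGCTGGGTCAAGGGGTCCAAATTAAGTATCCCTGAGATTCGGGATAGCCGATCGATTCCC; antiparallel, so 5'→3' the coding strand is CCCTTAGCTAGCCGATAGGGCTTAGAGTCCCTATGAATTAAACCTGGGGAACTGGGTCGAGA. Replace T with U for the mRNA.

5'-CCCUUAGCUAGCCGAUAGGGCUUAGAGUCCCUAUGAAUUAAACCUGGGGAACUGGGUCGAGA-3'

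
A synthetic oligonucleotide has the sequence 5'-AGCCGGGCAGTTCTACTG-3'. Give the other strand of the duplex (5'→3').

The complement of AGCCGGGCAGTTCTACTG is TCGGCCCGTCAAGATGAC (A↔T, G↔C). DNA strands are antiparallel, so the complementary strand runs 3'→5'; reversing gives the 5'→3' form.

5'-CAGTAGAACTGCCCGGCT-3'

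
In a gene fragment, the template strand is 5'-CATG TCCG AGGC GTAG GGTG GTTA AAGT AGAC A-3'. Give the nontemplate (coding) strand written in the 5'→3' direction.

The coding strand is complementary and antiparallel to the template: take the complement (A↔T, G↔C) and reverse.

5′-TGTCTACTTTAACCACCCTACGCCTCGGACATG-3′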